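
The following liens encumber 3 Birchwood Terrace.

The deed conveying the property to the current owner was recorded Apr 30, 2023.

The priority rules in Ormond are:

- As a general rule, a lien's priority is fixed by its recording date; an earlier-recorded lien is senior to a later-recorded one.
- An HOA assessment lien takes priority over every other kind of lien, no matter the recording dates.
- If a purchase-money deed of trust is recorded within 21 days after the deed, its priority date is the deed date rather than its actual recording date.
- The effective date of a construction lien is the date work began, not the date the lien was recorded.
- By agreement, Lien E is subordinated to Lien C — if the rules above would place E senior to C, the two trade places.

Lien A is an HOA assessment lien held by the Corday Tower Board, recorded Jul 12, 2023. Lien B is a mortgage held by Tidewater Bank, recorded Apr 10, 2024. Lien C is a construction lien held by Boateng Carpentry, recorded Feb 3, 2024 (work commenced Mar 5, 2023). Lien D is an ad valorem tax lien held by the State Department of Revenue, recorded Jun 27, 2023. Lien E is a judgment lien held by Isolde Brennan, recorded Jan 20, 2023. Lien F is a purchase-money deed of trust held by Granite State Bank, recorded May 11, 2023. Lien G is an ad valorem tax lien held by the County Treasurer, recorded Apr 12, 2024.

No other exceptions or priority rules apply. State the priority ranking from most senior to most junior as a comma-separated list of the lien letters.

A, C, E, F, D, B, G

Adjusting effective dates: C relates back to Mar 5, 2023 (work commenced); F relates back to the deed date Apr 30, 2023.
A is an HOA assessment lien and takes priority over every other lien.
The other liens, earliest effective date first: E (Jan 20, 2023), C (Mar 5, 2023), F (Apr 30, 2023), D (Jun 27, 2023), B (Apr 10, 2024), G (Apr 12, 2024).
Because E would otherwise rank above C, the subordination swaps them.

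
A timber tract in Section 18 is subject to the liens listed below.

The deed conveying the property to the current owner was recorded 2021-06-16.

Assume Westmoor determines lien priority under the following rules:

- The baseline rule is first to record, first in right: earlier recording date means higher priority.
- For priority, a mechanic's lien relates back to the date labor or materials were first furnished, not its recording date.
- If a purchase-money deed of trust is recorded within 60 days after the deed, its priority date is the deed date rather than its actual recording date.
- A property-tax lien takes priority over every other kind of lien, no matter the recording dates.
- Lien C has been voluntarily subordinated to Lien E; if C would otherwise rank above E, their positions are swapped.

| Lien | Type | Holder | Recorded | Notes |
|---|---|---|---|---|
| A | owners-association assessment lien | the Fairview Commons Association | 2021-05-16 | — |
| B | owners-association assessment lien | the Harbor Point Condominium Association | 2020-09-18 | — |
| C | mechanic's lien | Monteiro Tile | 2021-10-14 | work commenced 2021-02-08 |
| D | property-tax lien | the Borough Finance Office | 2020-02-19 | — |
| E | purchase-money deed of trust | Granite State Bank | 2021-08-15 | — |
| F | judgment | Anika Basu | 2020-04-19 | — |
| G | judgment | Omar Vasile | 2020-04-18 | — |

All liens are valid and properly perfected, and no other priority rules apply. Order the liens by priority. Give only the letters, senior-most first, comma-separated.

D, G, F, B, E, A, C

First, effective dates: C is treated as recorded 2021-02-08, the work-commencement date; E was recorded within the 60-day window, so its effective date is the deed date 2021-06-16.
D is a property-tax lien, so it outranks all other liens regardless of date.
Ordering the rest by effective date: G (2020-04-18), F (2020-04-19), B (2020-09-18), C (2021-02-08), A (2021-05-16), E (2021-06-16).
The subordination applies — C was senior to E — so C and E swap.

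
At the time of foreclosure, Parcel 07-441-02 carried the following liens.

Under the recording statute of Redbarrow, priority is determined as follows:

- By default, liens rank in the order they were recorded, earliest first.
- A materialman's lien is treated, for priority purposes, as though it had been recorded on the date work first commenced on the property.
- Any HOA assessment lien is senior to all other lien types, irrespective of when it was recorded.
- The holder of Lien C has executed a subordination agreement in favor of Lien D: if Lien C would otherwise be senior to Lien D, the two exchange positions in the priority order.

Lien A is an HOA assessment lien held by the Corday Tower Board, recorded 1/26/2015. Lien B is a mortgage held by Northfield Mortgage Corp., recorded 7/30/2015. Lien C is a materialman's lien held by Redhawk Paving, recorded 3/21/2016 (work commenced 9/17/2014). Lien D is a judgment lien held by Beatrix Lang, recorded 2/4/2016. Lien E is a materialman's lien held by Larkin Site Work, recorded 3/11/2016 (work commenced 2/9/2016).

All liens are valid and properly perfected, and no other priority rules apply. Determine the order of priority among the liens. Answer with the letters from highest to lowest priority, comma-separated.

Adjusting effective dates: C's effective date is 9/17/2014, when work began; E relates back to 2/9/2016 (work commenced).
As an HOA assessment lien, A is senior to every other lien.
Ordering the rest by effective date: C (9/17/2014), B (7/30/2015), D (2/4/2016), E (2/9/2016).
C is senior to D before the subordination, so the two trade places.

A, D, B, C, E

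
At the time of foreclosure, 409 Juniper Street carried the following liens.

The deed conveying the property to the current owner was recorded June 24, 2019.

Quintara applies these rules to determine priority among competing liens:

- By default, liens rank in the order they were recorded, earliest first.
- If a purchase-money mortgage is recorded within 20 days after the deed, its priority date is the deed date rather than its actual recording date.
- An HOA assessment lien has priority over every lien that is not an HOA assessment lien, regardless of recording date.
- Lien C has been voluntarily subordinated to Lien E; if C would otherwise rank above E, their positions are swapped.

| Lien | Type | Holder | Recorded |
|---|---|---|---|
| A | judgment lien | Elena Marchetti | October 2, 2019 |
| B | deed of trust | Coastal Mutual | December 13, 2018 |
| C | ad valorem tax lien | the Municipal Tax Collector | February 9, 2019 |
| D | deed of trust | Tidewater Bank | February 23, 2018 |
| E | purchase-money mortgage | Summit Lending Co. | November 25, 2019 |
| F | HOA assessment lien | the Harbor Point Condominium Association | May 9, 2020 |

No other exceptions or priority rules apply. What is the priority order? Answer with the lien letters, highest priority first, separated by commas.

First, effective dates: E missed the 20-day window (154 days after the deed), so its recording date stands.
F is an HOA assessment lien, so it outranks all other liens regardless of date.
Ordering the rest by effective date: D (February 23, 2018), B (December 13, 2018), C (February 9, 2019), A (October 2, 2019), E (November 25, 2019).
Because C would otherwise rank above E, the subordination swaps them.

F, D, B, E, A, C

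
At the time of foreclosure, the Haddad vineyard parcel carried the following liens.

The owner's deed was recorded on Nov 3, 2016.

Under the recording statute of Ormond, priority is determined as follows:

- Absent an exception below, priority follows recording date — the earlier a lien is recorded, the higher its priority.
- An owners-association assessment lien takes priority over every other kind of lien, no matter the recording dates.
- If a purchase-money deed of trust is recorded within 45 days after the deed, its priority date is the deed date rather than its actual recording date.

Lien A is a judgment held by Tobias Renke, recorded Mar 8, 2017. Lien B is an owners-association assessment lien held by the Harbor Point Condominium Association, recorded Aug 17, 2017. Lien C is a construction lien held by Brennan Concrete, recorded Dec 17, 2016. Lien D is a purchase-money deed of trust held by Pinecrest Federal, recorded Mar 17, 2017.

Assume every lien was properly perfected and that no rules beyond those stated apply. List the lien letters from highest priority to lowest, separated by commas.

Effective dates: D was recorded 134 days after the deed, outside the 45-day window, so it keeps its recording date.
B is an owners-association assessment lien and takes priority over every other lien.
The other liens, earliest effective date first: C (Dec 17, 2016), A (Mar 8, 2017), D (Mar 17, 2017).

B, C, A, D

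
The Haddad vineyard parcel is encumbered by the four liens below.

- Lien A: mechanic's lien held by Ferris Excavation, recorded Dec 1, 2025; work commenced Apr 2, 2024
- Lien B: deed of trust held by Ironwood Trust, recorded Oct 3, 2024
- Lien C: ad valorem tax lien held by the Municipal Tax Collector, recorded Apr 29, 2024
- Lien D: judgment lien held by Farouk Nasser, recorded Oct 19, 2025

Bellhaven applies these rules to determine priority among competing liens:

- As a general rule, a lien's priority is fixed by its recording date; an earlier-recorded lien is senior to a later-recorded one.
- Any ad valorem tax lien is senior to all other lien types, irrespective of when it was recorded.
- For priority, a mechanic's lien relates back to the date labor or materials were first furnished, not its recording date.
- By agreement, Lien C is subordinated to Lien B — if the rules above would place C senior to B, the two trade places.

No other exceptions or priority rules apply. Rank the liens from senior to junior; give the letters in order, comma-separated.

B, A, C, D

First, effective dates: A relates back to Apr 2, 2024 (work commenced).
As an ad valorem tax lien, C is senior to every other lien.
The other liens, earliest effective date first: A (Apr 2, 2024), B (Oct 3, 2024), D (Oct 19, 2025).
Because C would otherwise rank above B, the subordination swaps them.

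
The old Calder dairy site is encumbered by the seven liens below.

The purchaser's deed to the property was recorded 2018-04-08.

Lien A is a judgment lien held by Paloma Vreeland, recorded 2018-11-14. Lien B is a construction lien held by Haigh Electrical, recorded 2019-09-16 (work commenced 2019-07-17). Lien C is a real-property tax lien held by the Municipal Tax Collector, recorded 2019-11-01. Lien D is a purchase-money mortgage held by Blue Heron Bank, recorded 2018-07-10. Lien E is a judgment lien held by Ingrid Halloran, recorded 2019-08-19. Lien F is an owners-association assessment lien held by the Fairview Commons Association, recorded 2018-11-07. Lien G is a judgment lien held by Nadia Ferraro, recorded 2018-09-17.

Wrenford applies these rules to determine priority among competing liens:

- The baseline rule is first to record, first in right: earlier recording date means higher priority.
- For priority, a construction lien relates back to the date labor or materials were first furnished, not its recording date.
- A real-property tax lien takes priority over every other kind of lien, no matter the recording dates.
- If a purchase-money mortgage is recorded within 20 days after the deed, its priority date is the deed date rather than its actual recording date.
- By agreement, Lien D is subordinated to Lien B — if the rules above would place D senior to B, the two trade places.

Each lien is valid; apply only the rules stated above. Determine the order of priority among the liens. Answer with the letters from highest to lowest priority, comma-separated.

C, B, G, F, A, D, E

Effective dates: B's effective date is 2019-07-17, when work began; D was recorded 93 days after the deed, outside the 20-day window, so it keeps its recording date.
C, as a real-property tax lien, has superpriority and ranks first.
Remaining liens by effective date: D (2018-07-10), G (2018-09-17), F (2018-11-07), A (2018-11-14), B (2019-07-17), E (2019-08-19).
Because D would otherwise rank above B, the subordination swaps them.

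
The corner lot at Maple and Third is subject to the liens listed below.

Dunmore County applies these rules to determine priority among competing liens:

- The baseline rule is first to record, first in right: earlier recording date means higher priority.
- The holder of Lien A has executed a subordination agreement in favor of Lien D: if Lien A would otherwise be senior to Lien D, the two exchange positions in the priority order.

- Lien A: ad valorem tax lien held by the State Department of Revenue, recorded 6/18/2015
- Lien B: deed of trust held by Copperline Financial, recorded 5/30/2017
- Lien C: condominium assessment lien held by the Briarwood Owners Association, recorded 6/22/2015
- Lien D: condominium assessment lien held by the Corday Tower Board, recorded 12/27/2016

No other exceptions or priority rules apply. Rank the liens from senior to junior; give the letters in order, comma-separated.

Ordering by effective date: A (6/18/2015), C (6/22/2015), D (12/27/2016), B (5/30/2017).
A would otherwise be senior to D, so under the subordination agreement A and D exchange positions.

D, C, A, B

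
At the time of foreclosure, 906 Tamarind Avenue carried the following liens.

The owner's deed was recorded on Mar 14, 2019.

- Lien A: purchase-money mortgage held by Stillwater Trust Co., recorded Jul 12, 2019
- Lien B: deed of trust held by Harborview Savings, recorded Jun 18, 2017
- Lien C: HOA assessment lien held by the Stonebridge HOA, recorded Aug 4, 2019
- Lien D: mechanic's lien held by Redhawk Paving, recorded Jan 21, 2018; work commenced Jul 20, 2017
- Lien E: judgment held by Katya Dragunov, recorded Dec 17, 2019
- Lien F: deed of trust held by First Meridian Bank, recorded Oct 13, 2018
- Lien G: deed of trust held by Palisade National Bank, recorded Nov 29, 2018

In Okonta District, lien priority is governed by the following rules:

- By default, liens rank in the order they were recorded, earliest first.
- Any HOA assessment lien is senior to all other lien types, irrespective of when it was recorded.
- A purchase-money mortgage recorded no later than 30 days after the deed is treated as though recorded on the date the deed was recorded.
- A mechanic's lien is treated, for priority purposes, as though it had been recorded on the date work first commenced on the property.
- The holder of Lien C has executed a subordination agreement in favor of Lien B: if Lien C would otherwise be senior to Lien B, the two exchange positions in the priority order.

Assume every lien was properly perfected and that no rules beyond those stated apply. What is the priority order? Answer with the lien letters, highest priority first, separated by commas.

Adjusting effective dates: A was recorded 120 days after the deed, outside the 30-day window, so it keeps its recording date; D's effective date is Jul 20, 2017, when work began.
C is an HOA assessment lien, so it outranks all other liens regardless of date.
Among the remaining liens, by effective date: B (Jun 18, 2017), D (Jul 20, 2017), F (Oct 13, 2018), G (Nov 29, 2018), A (Jul 12, 2019), E (Dec 17, 2019).
The subordination applies — C was senior to B — so C and B swap.

B, C, D, F, G, A, E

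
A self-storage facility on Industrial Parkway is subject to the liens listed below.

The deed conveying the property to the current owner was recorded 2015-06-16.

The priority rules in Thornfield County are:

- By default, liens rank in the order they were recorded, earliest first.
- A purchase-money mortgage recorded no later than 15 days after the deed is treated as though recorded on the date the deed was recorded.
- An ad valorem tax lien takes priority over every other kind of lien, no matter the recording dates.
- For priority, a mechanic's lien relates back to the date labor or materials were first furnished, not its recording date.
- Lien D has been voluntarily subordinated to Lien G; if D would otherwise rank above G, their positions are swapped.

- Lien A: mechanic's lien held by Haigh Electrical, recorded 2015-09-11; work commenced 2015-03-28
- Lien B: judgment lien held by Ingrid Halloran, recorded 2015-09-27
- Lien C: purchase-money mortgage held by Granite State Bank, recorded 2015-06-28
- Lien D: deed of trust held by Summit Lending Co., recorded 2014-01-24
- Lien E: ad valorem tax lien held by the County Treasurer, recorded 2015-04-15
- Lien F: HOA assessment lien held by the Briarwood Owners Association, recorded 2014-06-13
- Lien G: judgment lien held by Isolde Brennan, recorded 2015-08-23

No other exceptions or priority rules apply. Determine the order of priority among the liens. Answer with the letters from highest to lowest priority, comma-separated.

First, effective dates: A is treated as recorded 2015-03-28, the work-commencement date; C's effective date is the deed date, 2015-06-16.
E is an ad valorem tax lien, so it outranks all other liens regardless of date.
Among the remaining liens, by effective date: D (2014-01-24), F (2014-06-13), A (2015-03-28), C (2015-06-16), G (2015-08-23), B (2015-09-27).
The subordination applies — D was senior to G — so D and G swap.

E, G, F, A, C, D, B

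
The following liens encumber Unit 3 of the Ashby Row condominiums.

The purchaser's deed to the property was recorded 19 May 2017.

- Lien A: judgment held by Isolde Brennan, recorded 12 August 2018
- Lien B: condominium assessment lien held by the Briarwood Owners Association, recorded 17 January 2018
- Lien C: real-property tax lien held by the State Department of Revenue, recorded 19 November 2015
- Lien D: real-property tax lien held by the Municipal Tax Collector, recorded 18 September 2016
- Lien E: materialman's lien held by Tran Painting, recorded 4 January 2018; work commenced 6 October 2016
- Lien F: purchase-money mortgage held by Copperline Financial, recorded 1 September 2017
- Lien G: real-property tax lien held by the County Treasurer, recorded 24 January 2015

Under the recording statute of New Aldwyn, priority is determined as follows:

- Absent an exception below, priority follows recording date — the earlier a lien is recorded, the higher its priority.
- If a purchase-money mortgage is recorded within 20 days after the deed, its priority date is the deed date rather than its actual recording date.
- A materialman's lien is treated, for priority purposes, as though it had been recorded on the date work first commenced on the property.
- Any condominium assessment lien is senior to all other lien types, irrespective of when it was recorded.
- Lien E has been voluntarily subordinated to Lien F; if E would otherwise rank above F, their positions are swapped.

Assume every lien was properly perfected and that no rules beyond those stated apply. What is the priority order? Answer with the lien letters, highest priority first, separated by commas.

Effective dates: E is treated as recorded 6 October 2016, the work-commencement date; F was recorded 105 days after the deed, outside the 20-day window, so it keeps its recording date.
As a condominium assessment lien, B is senior to every other lien.
The other liens, earliest effective date first: G (24 January 2015), C (19 November 2015), D (18 September 2016), E (6 October 2016), F (1 September 2017), A (12 August 2018).
E is senior to F before the subordination, so the two trade places.

B, G, C, D, F, E, A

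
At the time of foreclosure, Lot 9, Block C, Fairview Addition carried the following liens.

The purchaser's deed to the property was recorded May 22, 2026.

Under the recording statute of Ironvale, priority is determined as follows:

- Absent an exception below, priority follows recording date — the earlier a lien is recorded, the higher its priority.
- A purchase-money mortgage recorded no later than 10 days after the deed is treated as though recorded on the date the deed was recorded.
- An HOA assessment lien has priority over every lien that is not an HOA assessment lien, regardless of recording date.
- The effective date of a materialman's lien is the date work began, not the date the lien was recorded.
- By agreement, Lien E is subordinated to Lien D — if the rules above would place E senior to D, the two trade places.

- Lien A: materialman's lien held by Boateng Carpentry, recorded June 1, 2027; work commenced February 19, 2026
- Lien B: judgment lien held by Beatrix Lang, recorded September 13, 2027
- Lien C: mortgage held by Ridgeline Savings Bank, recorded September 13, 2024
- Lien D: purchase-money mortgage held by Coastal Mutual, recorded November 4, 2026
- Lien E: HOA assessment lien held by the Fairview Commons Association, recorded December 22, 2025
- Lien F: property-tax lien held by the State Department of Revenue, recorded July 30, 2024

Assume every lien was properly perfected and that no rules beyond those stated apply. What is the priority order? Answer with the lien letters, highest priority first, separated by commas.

Adjusting effective dates: A is treated as recorded February 19, 2026, the work-commencement date; D missed the 10-day window (166 days after the deed), so its recording date stands.
E is an HOA assessment lien, so it outranks all other liens regardless of date.
Remaining liens by effective date: F (July 30, 2024), C (September 13, 2024), A (February 19, 2026), D (November 4, 2026), B (September 13, 2027).
The subordination applies — E was senior to D — so E and D swap.

D, F, C, A, E, B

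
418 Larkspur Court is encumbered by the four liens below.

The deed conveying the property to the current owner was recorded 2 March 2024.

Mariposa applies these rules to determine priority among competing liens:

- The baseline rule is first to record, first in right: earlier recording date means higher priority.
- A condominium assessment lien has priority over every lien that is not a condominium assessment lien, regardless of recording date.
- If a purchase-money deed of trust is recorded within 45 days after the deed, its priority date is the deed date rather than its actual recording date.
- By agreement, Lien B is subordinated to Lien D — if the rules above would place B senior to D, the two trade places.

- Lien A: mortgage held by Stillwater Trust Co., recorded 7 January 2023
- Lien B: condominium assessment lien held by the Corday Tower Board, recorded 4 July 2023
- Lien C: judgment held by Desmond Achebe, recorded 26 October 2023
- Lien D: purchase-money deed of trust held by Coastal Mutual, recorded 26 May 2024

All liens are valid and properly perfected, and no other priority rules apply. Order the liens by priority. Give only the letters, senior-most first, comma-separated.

Adjusting effective dates: D was recorded 85 days after the deed, outside the 45-day window, so it keeps its recording date.
B, as a condominium assessment lien, has superpriority and ranks first.
Ordering the rest by effective date: A (7 January 2023), C (26 October 2023), D (26 May 2024).
B is senior to D before the subordination, so the two trade places.

D, A, C, B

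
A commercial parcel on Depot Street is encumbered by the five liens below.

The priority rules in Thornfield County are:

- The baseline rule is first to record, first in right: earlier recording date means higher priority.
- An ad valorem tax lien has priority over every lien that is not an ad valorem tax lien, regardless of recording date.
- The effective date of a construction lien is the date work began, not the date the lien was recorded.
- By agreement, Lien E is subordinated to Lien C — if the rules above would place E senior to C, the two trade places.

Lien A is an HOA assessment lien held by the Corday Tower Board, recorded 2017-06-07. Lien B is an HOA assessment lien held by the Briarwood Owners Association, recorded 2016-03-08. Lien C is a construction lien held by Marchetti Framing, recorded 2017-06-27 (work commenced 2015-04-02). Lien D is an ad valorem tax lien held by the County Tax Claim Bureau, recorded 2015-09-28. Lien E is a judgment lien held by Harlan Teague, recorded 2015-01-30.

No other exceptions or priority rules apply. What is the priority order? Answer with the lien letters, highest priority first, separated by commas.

Effective dates after the stated exceptions: C is treated as recorded 2015-04-02, the work-commencement date.
D, as an ad valorem tax lien, has superpriority and ranks first.
Remaining liens by effective date: E (2015-01-30), C (2015-04-02), B (2016-03-08), A (2017-06-07).
The subordination applies — E was senior to C — so E and C swap.

D, C, E, B, A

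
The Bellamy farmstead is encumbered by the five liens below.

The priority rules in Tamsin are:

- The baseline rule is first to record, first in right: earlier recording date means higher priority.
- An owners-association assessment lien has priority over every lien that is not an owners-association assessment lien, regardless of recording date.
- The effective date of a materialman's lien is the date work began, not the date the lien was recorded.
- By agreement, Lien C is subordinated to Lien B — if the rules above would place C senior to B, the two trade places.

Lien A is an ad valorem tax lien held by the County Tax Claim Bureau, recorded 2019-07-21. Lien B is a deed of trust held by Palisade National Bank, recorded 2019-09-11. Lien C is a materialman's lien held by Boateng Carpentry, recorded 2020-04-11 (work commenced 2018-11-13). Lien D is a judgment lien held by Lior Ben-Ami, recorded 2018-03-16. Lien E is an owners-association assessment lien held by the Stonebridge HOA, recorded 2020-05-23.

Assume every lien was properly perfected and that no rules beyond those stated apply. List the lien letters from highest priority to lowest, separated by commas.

E, D, B, A, C

Effective dates: C relates back to 2018-11-13 (work commenced).
E is an owners-association assessment lien, so it outranks all other liens regardless of date.
Among the remaining liens, by effective date: D (2018-03-16), C (2018-11-13), A (2019-07-21), B (2019-09-11).
Because C would otherwise rank above B, the subordination swaps them.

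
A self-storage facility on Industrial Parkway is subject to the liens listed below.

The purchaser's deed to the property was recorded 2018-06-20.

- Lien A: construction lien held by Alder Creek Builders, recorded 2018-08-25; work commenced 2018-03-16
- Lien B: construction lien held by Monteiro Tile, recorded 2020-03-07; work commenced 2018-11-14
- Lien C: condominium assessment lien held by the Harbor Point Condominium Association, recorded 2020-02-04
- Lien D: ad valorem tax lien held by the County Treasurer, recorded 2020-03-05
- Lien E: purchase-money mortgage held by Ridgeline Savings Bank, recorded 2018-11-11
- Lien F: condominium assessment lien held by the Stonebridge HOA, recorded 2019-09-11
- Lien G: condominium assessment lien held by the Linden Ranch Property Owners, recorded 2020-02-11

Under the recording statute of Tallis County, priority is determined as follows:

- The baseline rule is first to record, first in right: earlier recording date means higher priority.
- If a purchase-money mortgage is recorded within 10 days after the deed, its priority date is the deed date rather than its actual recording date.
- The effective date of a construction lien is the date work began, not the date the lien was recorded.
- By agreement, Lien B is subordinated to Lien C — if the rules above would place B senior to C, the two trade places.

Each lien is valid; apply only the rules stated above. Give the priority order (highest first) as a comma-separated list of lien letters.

A, E, C, F, B, G, D

Adjusting effective dates: A relates back to 2018-03-16 (work commenced); B is treated as recorded 2018-11-14, the work-commencement date; E was recorded 144 days after the deed, outside the 10-day window, so it keeps its recording date.
By effective date: A (2018-03-16), E (2018-11-11), B (2018-11-14), F (2019-09-11), C (2020-02-04), G (2020-02-11), D (2020-03-05).
The subordination applies — B was senior to C — so B and C swap.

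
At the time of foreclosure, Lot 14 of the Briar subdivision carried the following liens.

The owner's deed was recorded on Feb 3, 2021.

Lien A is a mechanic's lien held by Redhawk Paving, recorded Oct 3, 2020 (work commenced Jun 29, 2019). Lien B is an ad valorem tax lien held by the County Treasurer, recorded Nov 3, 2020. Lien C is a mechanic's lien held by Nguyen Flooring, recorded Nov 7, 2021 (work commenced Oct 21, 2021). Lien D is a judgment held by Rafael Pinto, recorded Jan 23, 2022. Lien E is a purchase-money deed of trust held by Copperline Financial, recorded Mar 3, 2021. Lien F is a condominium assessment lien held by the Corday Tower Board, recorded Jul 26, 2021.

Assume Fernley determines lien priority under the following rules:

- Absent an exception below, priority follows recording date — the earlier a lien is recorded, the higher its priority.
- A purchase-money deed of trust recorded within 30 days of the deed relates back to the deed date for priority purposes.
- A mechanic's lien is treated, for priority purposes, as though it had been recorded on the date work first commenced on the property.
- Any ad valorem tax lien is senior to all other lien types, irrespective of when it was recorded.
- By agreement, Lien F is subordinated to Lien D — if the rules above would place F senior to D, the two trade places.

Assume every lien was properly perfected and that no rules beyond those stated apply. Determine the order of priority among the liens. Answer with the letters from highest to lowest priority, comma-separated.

B, A, E, D, C, F

First, effective dates: A is treated as recorded Jun 29, 2019, the work-commencement date; C's effective date is Oct 21, 2021, when work began; E was recorded within the 30-day window, so its effective date is the deed date Feb 3, 2021.
As an ad valorem tax lien, B is senior to every other lien.
Remaining liens by effective date: A (Jun 29, 2019), E (Feb 3, 2021), F (Jul 26, 2021), C (Oct 21, 2021), D (Jan 23, 2022).
Because F would otherwise rank above D, the subordination swaps them.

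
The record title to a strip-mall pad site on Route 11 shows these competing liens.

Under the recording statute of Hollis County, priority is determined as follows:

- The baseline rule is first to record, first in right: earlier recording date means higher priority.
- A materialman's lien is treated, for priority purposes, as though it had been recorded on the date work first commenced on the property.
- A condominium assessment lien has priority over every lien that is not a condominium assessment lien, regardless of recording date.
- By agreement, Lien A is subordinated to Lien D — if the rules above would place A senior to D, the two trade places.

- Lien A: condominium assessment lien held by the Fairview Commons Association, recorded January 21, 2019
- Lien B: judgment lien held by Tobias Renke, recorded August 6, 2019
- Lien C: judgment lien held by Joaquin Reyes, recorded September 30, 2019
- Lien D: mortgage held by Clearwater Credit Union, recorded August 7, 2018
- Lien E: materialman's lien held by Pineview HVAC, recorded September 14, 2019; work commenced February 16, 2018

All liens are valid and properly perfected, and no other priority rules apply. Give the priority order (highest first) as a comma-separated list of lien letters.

D, E, A, B, C

First, effective dates: E's effective date is February 16, 2018, when work began.
As a condominium assessment lien, A is senior to every other lien.
Among the remaining liens, by effective date: E (February 16, 2018), D (August 7, 2018), B (August 6, 2019), C (September 30, 2019).
A is senior to D before the subordination, so the two trade places.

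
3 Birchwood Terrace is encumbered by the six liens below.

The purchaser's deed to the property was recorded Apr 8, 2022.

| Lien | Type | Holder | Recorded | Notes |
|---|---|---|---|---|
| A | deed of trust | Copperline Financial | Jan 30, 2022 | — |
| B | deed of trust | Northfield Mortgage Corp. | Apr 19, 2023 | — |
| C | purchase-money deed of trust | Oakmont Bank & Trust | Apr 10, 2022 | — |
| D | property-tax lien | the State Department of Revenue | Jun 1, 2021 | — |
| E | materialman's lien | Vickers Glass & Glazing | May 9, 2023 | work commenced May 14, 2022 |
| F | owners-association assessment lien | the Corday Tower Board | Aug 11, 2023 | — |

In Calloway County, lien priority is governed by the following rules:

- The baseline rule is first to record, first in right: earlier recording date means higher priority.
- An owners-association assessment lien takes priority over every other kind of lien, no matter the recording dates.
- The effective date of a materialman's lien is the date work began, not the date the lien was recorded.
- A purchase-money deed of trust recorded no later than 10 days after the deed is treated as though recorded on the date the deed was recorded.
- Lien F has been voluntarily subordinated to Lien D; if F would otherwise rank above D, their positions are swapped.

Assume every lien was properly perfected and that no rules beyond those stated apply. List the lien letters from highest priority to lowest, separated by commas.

D, F, A, C, E, B

Adjusting effective dates: C was recorded within the 10-day window, so its effective date is the deed date Apr 8, 2022; E is treated as recorded May 14, 2022, the work-commencement date.
F is an owners-association assessment lien and takes priority over every other lien.
The other liens, earliest effective date first: D (Jun 1, 2021), A (Jan 30, 2022), C (Apr 8, 2022), E (May 14, 2022), B (Apr 19, 2023).
The subordination applies — F was senior to D — so F and D swap.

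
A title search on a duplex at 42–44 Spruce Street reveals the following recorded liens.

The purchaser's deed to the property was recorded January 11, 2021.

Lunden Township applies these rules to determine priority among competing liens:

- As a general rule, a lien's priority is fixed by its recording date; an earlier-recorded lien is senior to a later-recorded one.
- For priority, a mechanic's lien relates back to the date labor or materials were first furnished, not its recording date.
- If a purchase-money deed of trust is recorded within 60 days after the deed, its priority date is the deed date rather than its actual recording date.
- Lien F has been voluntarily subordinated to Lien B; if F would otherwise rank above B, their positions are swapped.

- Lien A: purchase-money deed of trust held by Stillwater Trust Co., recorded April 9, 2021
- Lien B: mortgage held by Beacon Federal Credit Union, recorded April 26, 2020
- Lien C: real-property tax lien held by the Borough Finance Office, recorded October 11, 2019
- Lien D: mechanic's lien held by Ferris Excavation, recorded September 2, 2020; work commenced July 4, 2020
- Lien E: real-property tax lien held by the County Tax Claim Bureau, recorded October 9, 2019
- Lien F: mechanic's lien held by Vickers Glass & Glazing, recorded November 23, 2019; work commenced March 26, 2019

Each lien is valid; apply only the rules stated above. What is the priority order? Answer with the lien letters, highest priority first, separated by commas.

Adjusting effective dates: A was recorded 88 days after the deed, outside the 60-day window, so it keeps its recording date; D's effective date is July 4, 2020, when work began; F relates back to March 26, 2019 (work commenced).
By effective date, earliest first: F (March 26, 2019), E (October 9, 2019), C (October 11, 2019), B (April 26, 2020), D (July 4, 2020), A (April 9, 2021).
F is senior to B before the subordination, so the two trade places.

B, E, C, F, D, A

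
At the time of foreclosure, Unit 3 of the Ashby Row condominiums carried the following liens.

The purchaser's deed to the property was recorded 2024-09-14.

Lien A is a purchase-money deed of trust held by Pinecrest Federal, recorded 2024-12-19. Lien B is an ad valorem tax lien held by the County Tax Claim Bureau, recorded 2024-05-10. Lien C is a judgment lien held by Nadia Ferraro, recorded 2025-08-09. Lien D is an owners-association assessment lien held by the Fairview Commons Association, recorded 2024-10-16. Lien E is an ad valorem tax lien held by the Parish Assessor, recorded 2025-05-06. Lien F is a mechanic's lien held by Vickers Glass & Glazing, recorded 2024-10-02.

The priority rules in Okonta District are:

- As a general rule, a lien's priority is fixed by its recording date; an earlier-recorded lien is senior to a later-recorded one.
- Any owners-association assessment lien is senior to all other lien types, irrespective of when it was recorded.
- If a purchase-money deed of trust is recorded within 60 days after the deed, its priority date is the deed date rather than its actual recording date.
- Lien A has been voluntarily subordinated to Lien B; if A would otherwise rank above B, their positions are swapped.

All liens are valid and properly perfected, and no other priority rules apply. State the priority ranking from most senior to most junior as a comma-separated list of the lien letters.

First, effective dates: A missed the 60-day window (96 days after the deed), so its recording date stands.
D, as an owners-association assessment lien, has superpriority and ranks first.
Ordering the rest by effective date: B (2024-05-10), F (2024-10-02), A (2024-12-19), E (2025-05-06), C (2025-08-09).
A already ranks below B; the subordination has no effect.

D, B, F, A, E, C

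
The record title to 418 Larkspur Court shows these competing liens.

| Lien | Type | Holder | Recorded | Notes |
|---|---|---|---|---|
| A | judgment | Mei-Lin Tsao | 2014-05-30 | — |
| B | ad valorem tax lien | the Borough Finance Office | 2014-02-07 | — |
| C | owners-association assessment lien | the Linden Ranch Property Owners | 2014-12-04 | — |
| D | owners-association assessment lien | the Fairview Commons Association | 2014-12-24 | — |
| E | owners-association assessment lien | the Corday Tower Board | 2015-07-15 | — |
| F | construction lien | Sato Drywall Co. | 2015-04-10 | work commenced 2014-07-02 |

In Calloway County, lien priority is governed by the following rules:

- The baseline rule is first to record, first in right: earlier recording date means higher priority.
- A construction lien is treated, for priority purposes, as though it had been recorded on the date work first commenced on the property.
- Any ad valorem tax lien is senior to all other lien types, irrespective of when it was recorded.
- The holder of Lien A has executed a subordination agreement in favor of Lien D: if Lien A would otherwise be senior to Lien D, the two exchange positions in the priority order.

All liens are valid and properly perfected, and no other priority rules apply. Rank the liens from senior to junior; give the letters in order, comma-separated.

B, D, F, C, A, E

Effective dates: F's effective date is 2014-07-02, when work began.
B is an ad valorem tax lien and takes priority over every other lien.
The other liens, earliest effective date first: A (2014-05-30), F (2014-07-02), C (2014-12-04), D (2014-12-24), E (2015-07-15).
A is senior to D before the subordination, so the two trade places.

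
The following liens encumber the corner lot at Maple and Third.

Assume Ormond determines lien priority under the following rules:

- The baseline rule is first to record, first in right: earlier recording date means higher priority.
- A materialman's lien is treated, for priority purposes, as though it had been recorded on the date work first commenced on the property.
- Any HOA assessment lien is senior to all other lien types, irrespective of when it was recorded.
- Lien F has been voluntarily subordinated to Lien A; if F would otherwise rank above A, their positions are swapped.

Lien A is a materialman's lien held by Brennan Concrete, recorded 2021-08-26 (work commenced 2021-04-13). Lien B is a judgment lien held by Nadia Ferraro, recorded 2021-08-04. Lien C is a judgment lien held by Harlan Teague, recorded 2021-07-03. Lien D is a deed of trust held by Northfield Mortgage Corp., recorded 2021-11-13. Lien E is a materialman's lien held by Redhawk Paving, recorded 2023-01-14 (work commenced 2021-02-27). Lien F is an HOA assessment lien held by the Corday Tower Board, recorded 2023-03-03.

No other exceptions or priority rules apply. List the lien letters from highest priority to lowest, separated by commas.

A, E, F, C, B, D

Adjusting effective dates: A relates back to 2021-04-13 (work commenced); E is treated as recorded 2021-02-27, the work-commencement date.
F, as an HOA assessment lien, has superpriority and ranks first.
The other liens, earliest effective date first: E (2021-02-27), A (2021-04-13), C (2021-07-03), B (2021-08-04), D (2021-11-13).
F is senior to A before the subordination, so the two trade places.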